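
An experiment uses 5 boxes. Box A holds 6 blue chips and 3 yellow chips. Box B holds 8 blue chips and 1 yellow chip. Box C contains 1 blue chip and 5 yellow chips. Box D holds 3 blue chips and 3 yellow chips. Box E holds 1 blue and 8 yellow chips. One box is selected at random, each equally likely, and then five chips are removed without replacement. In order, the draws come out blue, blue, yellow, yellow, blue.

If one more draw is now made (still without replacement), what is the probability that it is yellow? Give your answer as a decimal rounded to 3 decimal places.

Under each hypothesis, the probability of the observed sequence is: P(data | box A) = (6/9)(5/8)(3/7)(2/6)(4/5) = 0.047619; P(data | box B) = (8/9)(7/8)(1/7)(0/6) = 0; P(data | box C) = (1/6)(0/5) = 0; P(data | box D) = (3/6)(2/5)(3/4)(2/3)(1/2) = 0.05; P(data | box E) = (1/9)(0/8) = 0.
The prior-weighted likelihoods are 1/5 · 0.047619 = 0.0095238, 1/5 · 0 = 0, 1/5 · 0 = 0, 1/5 · 0.05 = 0.01, 1/5 · 0 = 0; with total 0.019524.
Normalising, the posterior is P(box A | data) = 0.4878, P(box B | data) = 0, P(box C | data) = 0, P(box D | data) = 0.5122, P(box E | data) = 0.
The predictive probability is P(yellow next | data) = (1/4)(0.4878) + (1)(0.5122) = 0.63415.

0.634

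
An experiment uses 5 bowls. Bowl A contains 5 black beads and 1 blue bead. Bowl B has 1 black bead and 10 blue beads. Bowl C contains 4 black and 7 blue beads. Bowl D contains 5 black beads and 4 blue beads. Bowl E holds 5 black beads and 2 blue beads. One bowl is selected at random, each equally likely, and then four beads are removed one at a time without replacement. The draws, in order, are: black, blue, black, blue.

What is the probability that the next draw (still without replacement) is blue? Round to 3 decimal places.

0.405

The likelihood of the observed sequence under each hypothesis: P(data | bowl A) = (5/6)(1/5)(4/4)(0/3) = 0; P(data | bowl B) = (1/11)(10/10)(0/9) = 0; P(data | bowl C) = (4/11)(7/10)(3/9)(6/8) = 0.063636; P(data | bowl D) = (5/9)(4/8)(4/7)(3/6) = 0.079365; P(data | bowl E) = (5/7)(2/6)(4/5)(1/4) = 0.047619.
Weighting by the prior gives 1/5 · 0 = 0, 1/5 · 0 = 0, 1/5 · 0.063636 = 0.012727, 1/5 · 0.079365 = 0.015873, 1/5 · 0.047619 = 0.0095238; these sum to 0.038124.
The posterior is then P(bowl A | data) = 0, P(bowl B | data) = 0, P(bowl C | data) = 0.33384, P(bowl D | data) = 0.41635, P(bowl E | data) = 0.24981.
The predictive probability is P(blue next | data) = (5/7)(0.33384) + (2/5)(0.41635) + (0)(0.24981) = 0.405.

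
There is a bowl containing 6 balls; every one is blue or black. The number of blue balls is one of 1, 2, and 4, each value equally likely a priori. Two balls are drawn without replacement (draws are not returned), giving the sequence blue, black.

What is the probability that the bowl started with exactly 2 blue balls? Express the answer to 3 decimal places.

Compute the likelihood of the observed sequence for each case: P(data | r = 1) = (1/6)(5/5) = 1/6; P(data | r = 2) = (2/6)(4/5) = 4/15; P(data | r = 4) = (4/6)(2/5) = 4/15.
Weighting by the prior gives 1/3 · 1/6 = 1/18, 1/3 · 4/15 = 4/45, 1/3 · 4/15 = 4/45; with total 7/30.
So P(r = 2 | data) = (4/45) / (7/30) = 8/21.

0.381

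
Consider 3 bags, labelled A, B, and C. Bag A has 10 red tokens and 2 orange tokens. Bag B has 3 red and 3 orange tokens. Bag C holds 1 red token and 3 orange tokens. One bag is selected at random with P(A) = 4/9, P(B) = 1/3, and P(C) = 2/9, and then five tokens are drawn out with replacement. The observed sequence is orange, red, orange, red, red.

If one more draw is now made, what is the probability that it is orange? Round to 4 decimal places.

0.4030

Under each hypothesis, the probability of the observed sequence is: P(data | bag A) = (2/12)(10/12)(2/12)(10/12)(10/12) = 0.016075; P(data | bag B) = (3/6)(3/6)(3/6)(3/6)(3/6) = 0.03125; P(data | bag C) = (3/4)(1/4)(3/4)(1/4)(1/4) = 0.0087891.
Multiplying each by its prior: 4/9 · 0.016075 = 0.0071445, 1/3 · 0.03125 = 0.010417, 2/9 · 0.0087891 = 0.0019531; these sum to 0.019514.
The posterior is then P(bag A | data) = 0.36612, P(bag B | data) = 0.5338, P(bag C | data) = 0.10009.
So P(orange next | data) = Σ P(orange next | H) P(H | data) = (1/6)(0.36612) + (1/2)(0.5338) + (3/4)(0.10009) = 0.40298.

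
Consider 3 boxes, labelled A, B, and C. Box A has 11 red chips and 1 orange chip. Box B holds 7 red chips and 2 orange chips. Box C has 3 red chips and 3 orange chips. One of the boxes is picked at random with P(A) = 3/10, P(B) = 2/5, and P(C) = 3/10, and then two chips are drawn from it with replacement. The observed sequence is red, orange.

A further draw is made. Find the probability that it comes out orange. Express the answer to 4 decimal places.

For each hypothesis, P(data | H) works out to: P(data | box A) = (11/12)(1/12) = 0.076389; P(data | box B) = (7/9)(2/9) = 0.17284; P(data | box C) = (3/6)(3/6) = 0.25.
Multiplying each by its prior: 3/10 · 0.076389 = 0.022917, 2/5 · 0.17284 = 0.069136, 3/10 · 0.25 = 0.075; with total 0.16705.
The posterior is then P(box A | data) = 0.13718, P(box B | data) = 0.41386, P(box C | data) = 0.44896.
Averaging over the posterior, P(orange next | data) = (1/12)(0.13718) + (2/9)(0.41386) + (1/2)(0.44896) = 0.32788.

0.3279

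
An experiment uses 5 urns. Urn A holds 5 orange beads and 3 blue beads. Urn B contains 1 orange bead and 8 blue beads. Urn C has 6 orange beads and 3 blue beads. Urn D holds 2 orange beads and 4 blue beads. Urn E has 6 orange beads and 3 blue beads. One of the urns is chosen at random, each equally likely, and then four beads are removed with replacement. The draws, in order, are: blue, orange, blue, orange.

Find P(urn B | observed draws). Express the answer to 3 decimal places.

Compute the likelihood of the observed sequence for each case: P(data | urn A) = (3/8)(5/8)(3/8)(5/8) = 0.054932; P(data | urn B) = (8/9)(1/9)(8/9)(1/9) = 0.0097546; P(data | urn C) = (3/9)(6/9)(3/9)(6/9) = 0.049383; P(data | urn D) = (4/6)(2/6)(4/6)(2/6) = 0.049383; P(data | urn E) = (3/9)(6/9)(3/9)(6/9) = 0.049383.
Weighting by the prior gives 1/5 · 0.054932 = 0.010986, 1/5 · 0.0097546 = 0.0019509, 1/5 · 0.049383 = 0.0098765, 1/5 · 0.049383 = 0.0098765, 1/5 · 0.049383 = 0.0098765; summing to 0.042567.
Therefore the posterior P(urn B | data) = (0.0019509) / (0.042567) = 0.045832.

0.046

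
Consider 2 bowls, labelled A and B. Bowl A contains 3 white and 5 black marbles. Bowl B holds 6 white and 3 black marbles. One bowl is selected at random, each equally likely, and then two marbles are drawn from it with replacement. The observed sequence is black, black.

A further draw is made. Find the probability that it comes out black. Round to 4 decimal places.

0.5604

Under each hypothesis, the probability of the observed sequence is: P(data | bowl A) = (5/8)(5/8) = 0.39062; P(data | bowl B) = (3/9)(3/9) = 0.11111.
The prior-weighted likelihoods are 1/2 · 0.39062 = 0.19531, 1/2 · 0.11111 = 0.055556; with total 0.25087.
Dividing through by the total gives posterior P(bowl A | data) = 0.77855, P(bowl B | data) = 0.22145.
Averaging over the posterior, P(black next | data) = (5/8)(0.77855) + (1/3)(0.22145) = 0.56041.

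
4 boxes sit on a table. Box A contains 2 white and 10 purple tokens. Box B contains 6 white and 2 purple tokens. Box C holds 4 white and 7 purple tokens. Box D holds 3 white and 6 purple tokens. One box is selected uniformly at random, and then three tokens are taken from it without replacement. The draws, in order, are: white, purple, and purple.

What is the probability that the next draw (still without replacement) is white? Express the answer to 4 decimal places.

0.3344

Compute the likelihood of the observed sequence for each case: P(data | box A) = (2/12)(10/11)(9/10) = 0.13636; P(data | box B) = (6/8)(2/7)(1/6) = 0.035714; P(data | box C) = (4/11)(7/10)(6/9) = 0.1697; P(data | box D) = (3/9)(6/8)(5/7) = 0.17857.
Multiplying each by its prior: 1/4 · 0.13636 = 0.034091, 1/4 · 0.035714 = 0.0089286, 1/4 · 0.1697 = 0.042424, 1/4 · 0.17857 = 0.044643; these sum to 0.13009.
Normalising, the posterior is P(box A | data) = 0.26206, P(box B | data) = 0.068636, P(box C | data) = 0.32612, P(box D | data) = 0.34318.
Averaging over the posterior, P(white next | data) = (1/9)(0.26206) + (1)(0.068636) + (3/8)(0.32612) + (1/3)(0.34318) = 0.33444.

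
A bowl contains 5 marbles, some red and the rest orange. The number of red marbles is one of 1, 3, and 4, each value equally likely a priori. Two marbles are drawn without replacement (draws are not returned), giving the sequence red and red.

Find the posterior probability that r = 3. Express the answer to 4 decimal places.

0.3333

For each hypothesis, P(data | H) works out to: P(data | r = 1) = (1/5)(0/4) = 0; P(data | r = 3) = (3/5)(2/4) = 3/10; P(data | r = 4) = (4/5)(3/4) = 3/5.
Multiplying each by its prior: 1/3 · 0 = 0, 1/3 · 3/10 = 1/10, 1/3 · 3/5 = 1/5; summing to 3/10.
So P(r = 3 | data) = (1/10) / (3/10) = 1/3.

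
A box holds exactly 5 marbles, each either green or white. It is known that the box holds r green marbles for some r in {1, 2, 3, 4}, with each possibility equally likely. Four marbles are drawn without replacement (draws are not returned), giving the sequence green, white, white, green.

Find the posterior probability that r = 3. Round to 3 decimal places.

0.500

For each hypothesis, P(data | H) works out to: P(data | r = 1) = (1/5)(4/4)(3/3)(0/2) = 0; P(data | r = 2) = (2/5)(3/4)(2/3)(1/2) = 1/10; P(data | r = 3) = (3/5)(2/4)(1/3)(2/2) = 1/10; P(data | r = 4) = (4/5)(1/4)(0/3) = 0.
Multiplying each by its prior: 1/4 · 0 = 0, 1/4 · 1/10 = 1/40, 1/4 · 1/10 = 1/40, 1/4 · 0 = 0; these sum to 1/20.
So P(r = 3 | data) = (1/40) / (1/20) = 1/2.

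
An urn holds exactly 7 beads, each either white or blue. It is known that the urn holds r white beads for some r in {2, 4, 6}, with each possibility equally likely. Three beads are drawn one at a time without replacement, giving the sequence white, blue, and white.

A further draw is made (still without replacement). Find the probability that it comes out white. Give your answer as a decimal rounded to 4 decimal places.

For each hypothesis, P(data | H) works out to: P(data | r = 2) = (2/7)(5/6)(1/5) = 1/21; P(data | r = 4) = (4/7)(3/6)(3/5) = 6/35; P(data | r = 6) = (6/7)(1/6)(5/5) = 1/7.
Weighting by the prior gives 1/3 · 1/21 = 1/63, 1/3 · 6/35 = 2/35, 1/3 · 1/7 = 1/21; with total 38/315.
Dividing through by the total gives posterior P(r = 2 | data) = 5/38, P(r = 4 | data) = 9/19, P(r = 6 | data) = 15/38.
The predictive probability is P(white next | data) = (0)(5/38) + (1/2)(9/19) + (1)(15/38) = 12/19.

0.6316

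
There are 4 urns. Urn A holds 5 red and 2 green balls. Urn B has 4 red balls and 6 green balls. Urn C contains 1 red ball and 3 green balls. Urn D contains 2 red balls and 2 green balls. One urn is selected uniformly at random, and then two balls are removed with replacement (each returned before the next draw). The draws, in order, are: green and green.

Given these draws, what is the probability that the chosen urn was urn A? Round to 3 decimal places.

0.065

For each hypothesis, P(data | H) works out to: P(data | urn A) = (2/7)(2/7) = 0.081633; P(data | urn B) = (6/10)(6/10) = 0.36; P(data | urn C) = (3/4)(3/4) = 0.5625; P(data | urn D) = (2/4)(2/4) = 0.25.
Multiplying each by its prior: 1/4 · 0.081633 = 0.020408, 1/4 · 0.36 = 0.09, 1/4 · 0.5625 = 0.14062, 1/4 · 0.25 = 0.0625; summing to 0.31353.
Therefore the posterior P(urn A | data) = (0.020408) / (0.31353) = 0.065091.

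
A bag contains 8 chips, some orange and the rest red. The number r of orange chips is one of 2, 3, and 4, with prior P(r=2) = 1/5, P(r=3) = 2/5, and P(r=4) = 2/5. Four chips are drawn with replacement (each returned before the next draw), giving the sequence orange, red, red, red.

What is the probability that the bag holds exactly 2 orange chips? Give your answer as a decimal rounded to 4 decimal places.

For each hypothesis, P(data | H) works out to: P(data | r = 2) = (2/8)(6/8)(6/8)(6/8) = 0.10547; P(data | r = 3) = (3/8)(5/8)(5/8)(5/8) = 0.091553; P(data | r = 4) = (4/8)(4/8)(4/8)(4/8) = 0.0625.
Multiplying each by its prior: 1/5 · 0.10547 = 0.021094, 2/5 · 0.091553 = 0.036621, 2/5 · 0.0625 = 0.025; these sum to 0.082715.
By Bayes' rule, P(r = 2 | data) = (0.021094) / (0.082715) = 0.25502.

0.2550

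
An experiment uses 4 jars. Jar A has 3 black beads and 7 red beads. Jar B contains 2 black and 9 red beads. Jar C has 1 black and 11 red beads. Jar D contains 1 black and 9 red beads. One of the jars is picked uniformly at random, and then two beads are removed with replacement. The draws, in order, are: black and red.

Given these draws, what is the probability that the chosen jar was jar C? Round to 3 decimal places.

For each hypothesis, P(data | H) works out to: P(data | jar A) = (3/10)(7/10) = 0.21; P(data | jar B) = (2/11)(9/11) = 0.14876; P(data | jar C) = (1/12)(11/12) = 0.076389; P(data | jar D) = (1/10)(9/10) = 0.09.
The prior-weighted likelihoods are 1/4 · 0.21 = 0.0525, 1/4 · 0.14876 = 0.03719, 1/4 · 0.076389 = 0.019097, 1/4 · 0.09 = 0.0225; with total 0.13129.
By Bayes' rule, P(jar C | data) = (0.019097) / (0.13129) = 0.14546.

0.145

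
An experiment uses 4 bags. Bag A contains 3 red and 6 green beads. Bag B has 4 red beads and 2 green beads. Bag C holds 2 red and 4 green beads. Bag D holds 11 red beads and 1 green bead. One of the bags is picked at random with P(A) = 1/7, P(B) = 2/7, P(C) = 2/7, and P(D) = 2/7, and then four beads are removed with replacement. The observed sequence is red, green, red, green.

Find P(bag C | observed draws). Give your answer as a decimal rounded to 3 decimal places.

0.382

For each hypothesis, P(data | H) works out to: P(data | bag A) = (3/9)(6/9)(3/9)(6/9) = 0.049383; P(data | bag B) = (4/6)(2/6)(4/6)(2/6) = 0.049383; P(data | bag C) = (2/6)(4/6)(2/6)(4/6) = 0.049383; P(data | bag D) = (11/12)(1/12)(11/12)(1/12) = 0.0058353.
Weighting by the prior gives 1/7 · 0.049383 = 0.0070547, 2/7 · 0.049383 = 0.014109, 2/7 · 0.049383 = 0.014109, 2/7 · 0.0058353 = 0.0016672; these sum to 0.036941.
By Bayes' rule, P(bag C | data) = (0.014109) / (0.036941) = 0.38195.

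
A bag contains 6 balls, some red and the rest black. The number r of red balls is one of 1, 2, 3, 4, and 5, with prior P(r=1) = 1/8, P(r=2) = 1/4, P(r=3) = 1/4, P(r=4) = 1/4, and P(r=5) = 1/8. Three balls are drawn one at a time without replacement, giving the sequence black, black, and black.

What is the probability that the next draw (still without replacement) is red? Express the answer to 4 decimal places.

0.5333

For each hypothesis, P(data | H) works out to: P(data | r = 1) = (5/6)(4/5)(3/4) = 1/2; P(data | r = 2) = (4/6)(3/5)(2/4) = 1/5; P(data | r = 3) = (3/6)(2/5)(1/4) = 1/20; P(data | r = 4) = (2/6)(1/5)(0/4) = 0; P(data | r = 5) = (1/6)(0/5) = 0.
The prior-weighted likelihoods are 1/8 · 1/2 = 1/16, 1/4 · 1/5 = 1/20, 1/4 · 1/20 = 1/80, 1/4 · 0 = 0, 1/8 · 0 = 0; these sum to 1/8.
Normalising, the posterior is P(r = 1 | data) = 1/2, P(r = 2 | data) = 2/5, P(r = 3 | data) = 1/10, P(r = 4 | data) = 0, P(r = 5 | data) = 0.
Averaging over the posterior, P(red next | data) = (1/3)(1/2) + (2/3)(2/5) + (1)(1/10) = 8/15.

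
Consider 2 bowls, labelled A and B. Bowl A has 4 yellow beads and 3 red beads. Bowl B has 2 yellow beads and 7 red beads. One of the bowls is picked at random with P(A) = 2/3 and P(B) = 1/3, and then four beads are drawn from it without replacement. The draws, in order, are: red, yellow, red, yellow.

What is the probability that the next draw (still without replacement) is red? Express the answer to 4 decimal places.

0.4263

Under each hypothesis, the probability of the observed sequence is: P(data | bowl A) = (3/7)(4/6)(2/5)(3/4) = 0.085714; P(data | bowl B) = (7/9)(2/8)(6/7)(1/6) = 0.027778.
Multiplying each by its prior: 2/3 · 0.085714 = 0.057143, 1/3 · 0.027778 = 0.0092593; with total 0.066402.
Normalising, the posterior is P(bowl A | data) = 0.86056, P(bowl B | data) = 0.13944.
So P(red next | data) = Σ P(red next | H) P(H | data) = (1/3)(0.86056) + (1)(0.13944) = 0.42629.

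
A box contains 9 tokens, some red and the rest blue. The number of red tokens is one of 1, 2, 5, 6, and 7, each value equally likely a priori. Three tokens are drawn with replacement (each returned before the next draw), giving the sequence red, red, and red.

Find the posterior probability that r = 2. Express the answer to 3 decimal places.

0.012

For each hypothesis, P(data | H) works out to: P(data | r = 1) = (1/9)(1/9)(1/9) = 0.0013717; P(data | r = 2) = (2/9)(2/9)(2/9) = 0.010974; P(data | r = 5) = (5/9)(5/9)(5/9) = 0.17147; P(data | r = 6) = (6/9)(6/9)(6/9) = 0.2963; P(data | r = 7) = (7/9)(7/9)(7/9) = 0.47051.
Multiplying each by its prior: 1/5 · 0.0013717 = 0.00027435, 1/5 · 0.010974 = 0.0021948, 1/5 · 0.17147 = 0.034294, 1/5 · 0.2963 = 0.059259, 1/5 · 0.47051 = 0.094102; with total 0.19012.
So P(r = 2 | data) = (0.0021948) / (0.19012) = 0.011544.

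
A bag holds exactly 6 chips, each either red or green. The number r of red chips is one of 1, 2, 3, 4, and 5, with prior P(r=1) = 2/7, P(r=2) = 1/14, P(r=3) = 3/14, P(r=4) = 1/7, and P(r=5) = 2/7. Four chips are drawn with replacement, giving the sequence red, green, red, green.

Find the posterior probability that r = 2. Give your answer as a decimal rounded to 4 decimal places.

0.1008

The likelihood of the observed sequence under each hypothesis: P(data | r = 1) = (1/6)(5/6)(1/6)(5/6) = 0.01929; P(data | r = 2) = (2/6)(4/6)(2/6)(4/6) = 0.049383; P(data | r = 3) = (3/6)(3/6)(3/6)(3/6) = 0.0625; P(data | r = 4) = (4/6)(2/6)(4/6)(2/6) = 0.049383; P(data | r = 5) = (5/6)(1/6)(5/6)(1/6) = 0.01929.
Weighting by the prior gives 2/7 · 0.01929 = 0.0055115, 1/14 · 0.049383 = 0.0035273, 3/14 · 0.0625 = 0.013393, 1/7 · 0.049383 = 0.0070547, 2/7 · 0.01929 = 0.0055115; summing to 0.034998.
So P(r = 2 | data) = (0.0035273) / (0.034998) = 0.10079.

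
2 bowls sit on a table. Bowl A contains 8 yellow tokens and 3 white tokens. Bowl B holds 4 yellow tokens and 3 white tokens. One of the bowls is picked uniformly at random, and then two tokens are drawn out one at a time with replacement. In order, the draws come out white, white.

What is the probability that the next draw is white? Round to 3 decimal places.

0.384

Under each hypothesis, the probability of the observed sequence is: P(data | bowl A) = (3/11)(3/11) = 0.07438; P(data | bowl B) = (3/7)(3/7) = 0.18367.
Multiplying each by its prior: 1/2 · 0.07438 = 0.03719, 1/2 · 0.18367 = 0.091837; summing to 0.12903.
Dividing through by the total gives posterior P(bowl A | data) = 0.28824, P(bowl B | data) = 0.71176.
So P(white next | data) = Σ P(white next | H) P(H | data) = (3/11)(0.28824) + (3/7)(0.71176) = 0.38365.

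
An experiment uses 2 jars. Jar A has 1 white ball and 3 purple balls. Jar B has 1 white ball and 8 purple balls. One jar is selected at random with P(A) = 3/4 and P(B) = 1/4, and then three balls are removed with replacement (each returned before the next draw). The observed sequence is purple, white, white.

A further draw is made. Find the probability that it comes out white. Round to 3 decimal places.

Under each hypothesis, the probability of the observed sequence is: P(data | jar A) = (3/4)(1/4)(1/4) = 0.046875; P(data | jar B) = (8/9)(1/9)(1/9) = 0.010974.
The prior-weighted likelihoods are 3/4 · 0.046875 = 0.035156, 1/4 · 0.010974 = 0.0027435; these sum to 0.0379.
Dividing through by the total gives posterior P(jar A | data) = 0.92761, P(jar B | data) = 0.072388.
So P(white next | data) = Σ P(white next | H) P(H | data) = (1/4)(0.92761) + (1/9)(0.072388) = 0.23995.

0.240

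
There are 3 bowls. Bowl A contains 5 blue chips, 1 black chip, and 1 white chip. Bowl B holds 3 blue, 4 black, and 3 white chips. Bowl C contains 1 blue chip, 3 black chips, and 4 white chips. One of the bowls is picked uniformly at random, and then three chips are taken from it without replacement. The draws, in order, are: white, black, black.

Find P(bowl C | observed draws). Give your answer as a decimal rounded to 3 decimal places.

Compute the likelihood of the observed sequence for each case: P(data | bowl A) = (1/7)(1/6)(0/5) = 0; P(data | bowl B) = (3/10)(4/9)(3/8) = 1/20; P(data | bowl C) = (4/8)(3/7)(2/6) = 1/14.
The prior-weighted likelihoods are 1/3 · 0 = 0, 1/3 · 1/20 = 1/60, 1/3 · 1/14 = 1/42; with total 17/420.
So P(bowl C | data) = (1/42) / (17/420) = 10/17.

0.588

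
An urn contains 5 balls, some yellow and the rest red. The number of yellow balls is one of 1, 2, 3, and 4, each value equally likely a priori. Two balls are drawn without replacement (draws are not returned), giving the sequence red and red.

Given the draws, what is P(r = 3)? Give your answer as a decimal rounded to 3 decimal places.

0.100

For each hypothesis, P(data | H) works out to: P(data | r = 1) = (4/5)(3/4) = 3/5; P(data | r = 2) = (3/5)(2/4) = 3/10; P(data | r = 3) = (2/5)(1/4) = 1/10; P(data | r = 4) = (1/5)(0/4) = 0.
The prior-weighted likelihoods are 1/4 · 3/5 = 3/20, 1/4 · 3/10 = 3/40, 1/4 · 1/10 = 1/40, 1/4 · 0 = 0; these sum to 1/4.
Therefore the posterior P(r = 3 | data) = (1/40) / (1/4) = 1/10.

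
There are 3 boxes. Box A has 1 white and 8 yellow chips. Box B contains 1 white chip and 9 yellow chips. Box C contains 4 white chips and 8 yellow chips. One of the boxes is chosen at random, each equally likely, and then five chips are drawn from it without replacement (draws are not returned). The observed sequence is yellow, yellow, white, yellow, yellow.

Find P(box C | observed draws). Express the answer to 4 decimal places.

The likelihood of the observed sequence under each hypothesis: P(data | box A) = (8/9)(7/8)(1/7)(6/6)(5/5) = 1/9; P(data | box B) = (9/10)(8/9)(1/8)(7/7)(6/6) = 1/10; P(data | box C) = (8/12)(7/11)(4/10)(6/9)(5/8) = 7/99.
Multiplying each by its prior: 1/3 · 1/9 = 1/27, 1/3 · 1/10 = 1/30, 1/3 · 7/99 = 7/297; summing to 31/330.
Therefore the posterior P(box C | data) = (7/297) / (31/330) = 70/279.

0.2509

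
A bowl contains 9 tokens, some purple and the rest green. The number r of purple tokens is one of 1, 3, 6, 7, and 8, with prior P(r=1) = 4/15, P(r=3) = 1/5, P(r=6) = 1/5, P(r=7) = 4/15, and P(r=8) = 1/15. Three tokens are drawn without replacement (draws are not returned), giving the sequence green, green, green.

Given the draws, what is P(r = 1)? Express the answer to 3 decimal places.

For each hypothesis, P(data | H) works out to: P(data | r = 1) = (8/9)(7/8)(6/7) = 2/3; P(data | r = 3) = (6/9)(5/8)(4/7) = 5/21; P(data | r = 6) = (3/9)(2/8)(1/7) = 1/84; P(data | r = 7) = (2/9)(1/8)(0/7) = 0; P(data | r = 8) = (1/9)(0/8) = 0.
The prior-weighted likelihoods are 4/15 · 2/3 = 8/45, 1/5 · 5/21 = 1/21, 1/5 · 1/84 = 1/420, 4/15 · 0 = 0, 1/15 · 0 = 0; summing to 41/180.
Hence P(r = 1 | data) = (8/45) / (41/180) = 32/41.

0.780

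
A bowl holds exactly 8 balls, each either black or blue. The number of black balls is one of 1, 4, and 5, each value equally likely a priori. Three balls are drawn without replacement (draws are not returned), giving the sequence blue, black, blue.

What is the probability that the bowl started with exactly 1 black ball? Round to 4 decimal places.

Under each hypothesis, the probability of the observed sequence is: P(data | r = 1) = (7/8)(1/7)(6/6) = 1/8; P(data | r = 4) = (4/8)(4/7)(3/6) = 1/7; P(data | r = 5) = (3/8)(5/7)(2/6) = 5/56.
Multiplying each by its prior: 1/3 · 1/8 = 1/24, 1/3 · 1/7 = 1/21, 1/3 · 5/56 = 5/168; these sum to 5/42.
By Bayes' rule, P(r = 1 | data) = (1/24) / (5/42) = 7/20.

0.3500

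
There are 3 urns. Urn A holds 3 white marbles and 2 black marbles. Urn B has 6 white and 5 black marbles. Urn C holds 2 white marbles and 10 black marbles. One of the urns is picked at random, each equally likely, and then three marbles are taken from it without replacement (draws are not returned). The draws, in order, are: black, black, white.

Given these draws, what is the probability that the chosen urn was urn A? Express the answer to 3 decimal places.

Compute the likelihood of the observed sequence for each case: P(data | urn A) = (2/5)(1/4)(3/3) = 1/10; P(data | urn B) = (5/11)(4/10)(6/9) = 4/33; P(data | urn C) = (10/12)(9/11)(2/10) = 3/22.
Weighting by the prior gives 1/3 · 1/10 = 1/30, 1/3 · 4/33 = 4/99, 1/3 · 3/22 = 1/22; summing to 59/495.
So P(urn A | data) = (1/30) / (59/495) = 33/118.

0.280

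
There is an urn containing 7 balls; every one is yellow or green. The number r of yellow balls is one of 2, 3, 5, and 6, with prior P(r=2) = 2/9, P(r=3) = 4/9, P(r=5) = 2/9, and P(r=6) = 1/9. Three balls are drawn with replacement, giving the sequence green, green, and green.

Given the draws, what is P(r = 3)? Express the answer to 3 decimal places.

For each hypothesis, P(data | H) works out to: P(data | r = 2) = (5/7)(5/7)(5/7) = 0.36443; P(data | r = 3) = (4/7)(4/7)(4/7) = 0.18659; P(data | r = 5) = (2/7)(2/7)(2/7) = 0.023324; P(data | r = 6) = (1/7)(1/7)(1/7) = 0.0029155.
Weighting by the prior gives 2/9 · 0.36443 = 0.080985, 4/9 · 0.18659 = 0.082928, 2/9 · 0.023324 = 0.005183, 1/9 · 0.0029155 = 0.00032394; summing to 0.16942.
Hence P(r = 3 | data) = (0.082928) / (0.16942) = 0.48948.

0.489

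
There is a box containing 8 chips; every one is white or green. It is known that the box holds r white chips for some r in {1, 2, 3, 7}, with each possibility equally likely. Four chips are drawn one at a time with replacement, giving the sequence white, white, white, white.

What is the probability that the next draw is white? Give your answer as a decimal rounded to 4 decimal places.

0.8545

Under each hypothesis, the probability of the observed sequence is: P(data | r = 1) = (1/8)(1/8)(1/8)(1/8) = 0.00024414; P(data | r = 2) = (2/8)(2/8)(2/8)(2/8) = 0.0039062; P(data | r = 3) = (3/8)(3/8)(3/8)(3/8) = 0.019775; P(data | r = 7) = (7/8)(7/8)(7/8)(7/8) = 0.58618.
The prior-weighted likelihoods are 1/4 · 0.00024414 = 6.1035e-05, 1/4 · 0.0039062 = 0.00097656, 1/4 · 0.019775 = 0.0049438, 1/4 · 0.58618 = 0.14655; these sum to 0.15253.
Dividing through by the total gives posterior P(r = 1 | data) = 0.00040016, P(r = 2 | data) = 0.0064026, P(r = 3 | data) = 0.032413, P(r = 7 | data) = 0.96078.
The predictive probability is P(white next | data) = (1/8)(0.00040016) + (1/4)(0.0064026) + (3/8)(0.032413) + (7/8)(0.96078) = 0.85449.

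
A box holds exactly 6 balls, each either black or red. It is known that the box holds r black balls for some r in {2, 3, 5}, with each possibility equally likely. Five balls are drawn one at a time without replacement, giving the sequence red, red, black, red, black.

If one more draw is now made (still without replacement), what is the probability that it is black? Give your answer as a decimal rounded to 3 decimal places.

0.429

Compute the likelihood of the observed sequence for each case: P(data | r = 2) = (4/6)(3/5)(2/4)(2/3)(1/2) = 1/15; P(data | r = 3) = (3/6)(2/5)(3/4)(1/3)(2/2) = 1/20; P(data | r = 5) = (1/6)(0/5) = 0.
Multiplying each by its prior: 1/3 · 1/15 = 1/45, 1/3 · 1/20 = 1/60, 1/3 · 0 = 0; summing to 7/180.
Normalising, the posterior is P(r = 2 | data) = 4/7, P(r = 3 | data) = 3/7, P(r = 5 | data) = 0.
The predictive probability is P(black next | data) = (0)(4/7) + (1)(3/7) = 3/7.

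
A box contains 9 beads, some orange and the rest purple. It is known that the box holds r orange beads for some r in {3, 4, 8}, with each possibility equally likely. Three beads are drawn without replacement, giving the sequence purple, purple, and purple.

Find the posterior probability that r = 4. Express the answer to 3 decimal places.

0.333

The likelihood of the observed sequence under each hypothesis: P(data | r = 3) = (6/9)(5/8)(4/7) = 5/21; P(data | r = 4) = (5/9)(4/8)(3/7) = 5/42; P(data | r = 8) = (1/9)(0/8) = 0.
The prior-weighted likelihoods are 1/3 · 5/21 = 5/63, 1/3 · 5/42 = 5/126, 1/3 · 0 = 0; with total 5/42.
Hence P(r = 4 | data) = (5/126) / (5/42) = 1/3.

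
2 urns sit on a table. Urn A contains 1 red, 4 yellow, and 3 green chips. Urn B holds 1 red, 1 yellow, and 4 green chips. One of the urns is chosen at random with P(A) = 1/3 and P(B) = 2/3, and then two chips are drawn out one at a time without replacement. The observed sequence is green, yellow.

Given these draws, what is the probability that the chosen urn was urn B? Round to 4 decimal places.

0.5545

For each hypothesis, P(data | H) works out to: P(data | urn A) = (3/8)(4/7) = 3/14; P(data | urn B) = (4/6)(1/5) = 2/15.
Weighting by the prior gives 1/3 · 3/14 = 1/14, 2/3 · 2/15 = 4/45; with total 101/630.
So P(urn B | data) = (4/45) / (101/630) = 56/101.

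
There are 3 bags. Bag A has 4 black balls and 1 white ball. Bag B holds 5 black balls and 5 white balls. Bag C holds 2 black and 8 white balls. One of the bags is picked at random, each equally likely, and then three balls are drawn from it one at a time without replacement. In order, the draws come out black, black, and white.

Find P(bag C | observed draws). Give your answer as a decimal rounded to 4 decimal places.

Compute the likelihood of the observed sequence for each case: P(data | bag A) = (4/5)(3/4)(1/3) = 1/5; P(data | bag B) = (5/10)(4/9)(5/8) = 5/36; P(data | bag C) = (2/10)(1/9)(8/8) = 1/45.
The prior-weighted likelihoods are 1/3 · 1/5 = 1/15, 1/3 · 5/36 = 5/108, 1/3 · 1/45 = 1/135; these sum to 13/108.
Therefore the posterior P(bag C | data) = (1/135) / (13/108) = 4/65.

0.0615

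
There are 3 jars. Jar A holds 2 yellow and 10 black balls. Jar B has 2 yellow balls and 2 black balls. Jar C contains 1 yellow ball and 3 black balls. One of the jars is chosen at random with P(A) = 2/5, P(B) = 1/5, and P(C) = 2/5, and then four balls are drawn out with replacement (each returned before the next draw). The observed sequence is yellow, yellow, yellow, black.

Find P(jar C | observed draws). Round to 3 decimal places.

0.250

Compute the likelihood of the observed sequence for each case: P(data | jar A) = (2/12)(2/12)(2/12)(10/12) = 0.003858; P(data | jar B) = (2/4)(2/4)(2/4)(2/4) = 0.0625; P(data | jar C) = (1/4)(1/4)(1/4)(3/4) = 0.011719.
Weighting by the prior gives 2/5 · 0.003858 = 0.0015432, 1/5 · 0.0625 = 0.0125, 2/5 · 0.011719 = 0.0046875; summing to 0.018731.
Hence P(jar C | data) = (0.0046875) / (0.018731) = 0.25026.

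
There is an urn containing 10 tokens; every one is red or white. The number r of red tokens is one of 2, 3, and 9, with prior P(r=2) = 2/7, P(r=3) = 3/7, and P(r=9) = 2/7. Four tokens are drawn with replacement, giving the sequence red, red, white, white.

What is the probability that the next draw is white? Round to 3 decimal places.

0.677

The likelihood of the observed sequence under each hypothesis: P(data | r = 2) = (2/10)(2/10)(8/10)(8/10) = 0.0256; P(data | r = 3) = (3/10)(3/10)(7/10)(7/10) = 0.0441; P(data | r = 9) = (9/10)(9/10)(1/10)(1/10) = 0.0081.
Multiplying each by its prior: 2/7 · 0.0256 = 0.0073143, 3/7 · 0.0441 = 0.0189, 2/7 · 0.0081 = 0.0023143; these sum to 0.028529.
The posterior is then P(r = 2 | data) = 0.25638, P(r = 3 | data) = 0.66249, P(r = 9 | data) = 0.081122.
Averaging over the posterior, P(white next | data) = (4/5)(0.25638) + (7/10)(0.66249) + (1/10)(0.081122) = 0.67697.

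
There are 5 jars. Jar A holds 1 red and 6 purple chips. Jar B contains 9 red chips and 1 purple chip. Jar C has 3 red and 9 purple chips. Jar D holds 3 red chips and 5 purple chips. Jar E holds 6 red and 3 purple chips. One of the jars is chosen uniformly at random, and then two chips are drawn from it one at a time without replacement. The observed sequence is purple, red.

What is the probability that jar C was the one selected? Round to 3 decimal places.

For each hypothesis, P(data | H) works out to: P(data | jar A) = (6/7)(1/6) = 0.14286; P(data | jar B) = (1/10)(9/9) = 0.1; P(data | jar C) = (9/12)(3/11) = 0.20455; P(data | jar D) = (5/8)(3/7) = 0.26786; P(data | jar E) = (3/9)(6/8) = 0.25.
Multiplying each by its prior: 1/5 · 0.14286 = 0.028571, 1/5 · 0.1 = 0.02, 1/5 · 0.20455 = 0.040909, 1/5 · 0.26786 = 0.053571, 1/5 · 0.25 = 0.05; with total 0.19305.
Hence P(jar C | data) = (0.040909) / (0.19305) = 0.21191.

0.212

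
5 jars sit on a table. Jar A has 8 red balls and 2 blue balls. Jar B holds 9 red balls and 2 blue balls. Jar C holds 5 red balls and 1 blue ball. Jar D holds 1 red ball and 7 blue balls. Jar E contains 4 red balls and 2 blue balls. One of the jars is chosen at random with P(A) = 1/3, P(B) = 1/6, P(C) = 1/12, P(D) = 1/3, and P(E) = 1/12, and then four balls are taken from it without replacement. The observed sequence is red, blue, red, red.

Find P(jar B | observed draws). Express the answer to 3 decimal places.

0.234

For each hypothesis, P(data | H) works out to: P(data | jar A) = (8/10)(2/9)(7/8)(6/7) = 0.13333; P(data | jar B) = (9/11)(2/10)(8/9)(7/8) = 0.12727; P(data | jar C) = (5/6)(1/5)(4/4)(3/3) = 0.16667; P(data | jar D) = (1/8)(7/7)(0/6) = 0; P(data | jar E) = (4/6)(2/5)(3/4)(2/3) = 0.13333.
Weighting by the prior gives 1/3 · 0.13333 = 0.044444, 1/6 · 0.12727 = 0.021212, 1/12 · 0.16667 = 0.013889, 1/3 · 0 = 0, 1/12 · 0.13333 = 0.011111; summing to 0.090657.
Therefore the posterior P(jar B | data) = (0.021212) / (0.090657) = 0.23398.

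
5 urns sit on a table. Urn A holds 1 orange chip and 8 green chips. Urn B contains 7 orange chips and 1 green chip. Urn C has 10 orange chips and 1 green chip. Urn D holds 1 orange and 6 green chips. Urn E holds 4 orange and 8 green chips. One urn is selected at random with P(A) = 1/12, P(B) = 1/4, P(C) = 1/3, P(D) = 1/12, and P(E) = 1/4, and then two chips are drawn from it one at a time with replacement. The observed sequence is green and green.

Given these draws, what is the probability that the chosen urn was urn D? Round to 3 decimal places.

Under each hypothesis, the probability of the observed sequence is: P(data | urn A) = (8/9)(8/9) = 0.79012; P(data | urn B) = (1/8)(1/8) = 0.015625; P(data | urn C) = (1/11)(1/11) = 0.0082645; P(data | urn D) = (6/7)(6/7) = 0.73469; P(data | urn E) = (8/12)(8/12) = 0.44444.
Multiplying each by its prior: 1/12 · 0.79012 = 0.065844, 1/4 · 0.015625 = 0.0039062, 1/3 · 0.0082645 = 0.0027548, 1/12 · 0.73469 = 0.061224, 1/4 · 0.44444 = 0.11111; summing to 0.24484.
By Bayes' rule, P(urn D | data) = (0.061224) / (0.24484) = 0.25006.

0.250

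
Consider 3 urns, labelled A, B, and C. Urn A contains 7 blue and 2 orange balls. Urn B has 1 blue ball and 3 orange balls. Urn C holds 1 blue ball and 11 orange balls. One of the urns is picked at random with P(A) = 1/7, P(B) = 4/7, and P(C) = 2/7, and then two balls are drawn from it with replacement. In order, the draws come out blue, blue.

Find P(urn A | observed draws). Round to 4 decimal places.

For each hypothesis, P(data | H) works out to: P(data | urn A) = (7/9)(7/9) = 0.60494; P(data | urn B) = (1/4)(1/4) = 0.0625; P(data | urn C) = (1/12)(1/12) = 0.0069444.
The prior-weighted likelihoods are 1/7 · 0.60494 = 0.08642, 4/7 · 0.0625 = 0.035714, 2/7 · 0.0069444 = 0.0019841; these sum to 0.12412.
Therefore the posterior P(urn A | data) = (0.08642) / (0.12412) = 0.69627.

0.6963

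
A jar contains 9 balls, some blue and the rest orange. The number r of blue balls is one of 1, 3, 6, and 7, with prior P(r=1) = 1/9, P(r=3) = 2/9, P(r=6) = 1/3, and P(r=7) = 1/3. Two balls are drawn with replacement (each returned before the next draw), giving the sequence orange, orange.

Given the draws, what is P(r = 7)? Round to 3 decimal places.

Compute the likelihood of the observed sequence for each case: P(data | r = 1) = (8/9)(8/9) = 64/81; P(data | r = 3) = (6/9)(6/9) = 4/9; P(data | r = 6) = (3/9)(3/9) = 1/9; P(data | r = 7) = (2/9)(2/9) = 4/81.
The prior-weighted likelihoods are 1/9 · 64/81 = 64/729, 2/9 · 4/9 = 8/81, 1/3 · 1/9 = 1/27, 1/3 · 4/81 = 4/243; these sum to 175/729.
Therefore the posterior P(r = 7 | data) = (4/243) / (175/729) = 12/175.

0.069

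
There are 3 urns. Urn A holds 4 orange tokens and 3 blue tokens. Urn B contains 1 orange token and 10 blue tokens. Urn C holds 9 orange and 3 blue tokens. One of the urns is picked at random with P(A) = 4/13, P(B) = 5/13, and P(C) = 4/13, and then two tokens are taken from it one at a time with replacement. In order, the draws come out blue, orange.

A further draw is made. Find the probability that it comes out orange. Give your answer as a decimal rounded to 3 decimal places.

0.541

Under each hypothesis, the probability of the observed sequence is: P(data | urn A) = (3/7)(4/7) = 0.2449; P(data | urn B) = (10/11)(1/11) = 0.082645; P(data | urn C) = (3/12)(9/12) = 0.1875.
Weighting by the prior gives 4/13 · 0.2449 = 0.075353, 5/13 · 0.082645 = 0.031786, 4/13 · 0.1875 = 0.057692; summing to 0.16483.
Normalising, the posterior is P(urn A | data) = 0.45715, P(urn B | data) = 0.19284, P(urn C | data) = 0.35001.
So P(orange next | data) = Σ P(orange next | H) P(H | data) = (4/7)(0.45715) + (1/11)(0.19284) + (3/4)(0.35001) = 0.54127.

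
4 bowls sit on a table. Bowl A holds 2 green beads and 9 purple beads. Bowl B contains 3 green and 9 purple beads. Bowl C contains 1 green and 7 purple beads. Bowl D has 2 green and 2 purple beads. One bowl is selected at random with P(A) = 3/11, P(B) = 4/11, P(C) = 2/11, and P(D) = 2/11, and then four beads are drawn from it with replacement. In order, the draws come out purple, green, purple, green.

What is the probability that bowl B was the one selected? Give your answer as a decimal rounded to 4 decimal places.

Under each hypothesis, the probability of the observed sequence is: P(data | bowl A) = (9/11)(2/11)(9/11)(2/11) = 0.02213; P(data | bowl B) = (9/12)(3/12)(9/12)(3/12) = 0.035156; P(data | bowl C) = (7/8)(1/8)(7/8)(1/8) = 0.011963; P(data | bowl D) = (2/4)(2/4)(2/4)(2/4) = 0.0625.
The prior-weighted likelihoods are 3/11 · 0.02213 = 0.0060354, 4/11 · 0.035156 = 0.012784, 2/11 · 0.011963 = 0.0021751, 2/11 · 0.0625 = 0.011364; summing to 0.032358.
Hence P(bowl B | data) = (0.012784) / (0.032358) = 0.39508.

0.3951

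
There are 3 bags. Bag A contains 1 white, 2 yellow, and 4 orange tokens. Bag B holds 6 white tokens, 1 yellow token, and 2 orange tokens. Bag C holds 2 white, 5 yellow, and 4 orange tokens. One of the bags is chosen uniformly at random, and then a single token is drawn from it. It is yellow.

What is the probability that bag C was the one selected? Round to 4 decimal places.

0.5339

The likelihood of this draw under each hypothesis: P(data | bag A) = (2/7) = 0.28571; P(data | bag B) = (1/9) = 0.11111; P(data | bag C) = (5/11) = 0.45455.
Weighting by the prior gives 1/3 · 0.28571 = 0.095238, 1/3 · 0.11111 = 0.037037, 1/3 · 0.45455 = 0.15152; these sum to 0.28379.
So P(bag C | data) = (0.15152) / (0.28379) = 0.5339.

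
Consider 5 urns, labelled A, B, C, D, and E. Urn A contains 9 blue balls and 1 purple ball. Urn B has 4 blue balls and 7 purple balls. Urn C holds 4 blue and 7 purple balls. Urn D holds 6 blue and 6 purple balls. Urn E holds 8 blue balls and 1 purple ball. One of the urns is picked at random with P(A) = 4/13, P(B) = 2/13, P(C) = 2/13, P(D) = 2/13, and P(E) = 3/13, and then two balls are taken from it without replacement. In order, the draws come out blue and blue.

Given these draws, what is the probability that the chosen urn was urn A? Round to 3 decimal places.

Compute the likelihood of the observed sequence for each case: P(data | urn A) = (9/10)(8/9) = 4/5; P(data | urn B) = (4/11)(3/10) = 6/55; P(data | urn C) = (4/11)(3/10) = 6/55; P(data | urn D) = (6/12)(5/11) = 5/22; P(data | urn E) = (8/9)(7/8) = 7/9.
Weighting by the prior gives 4/13 · 4/5 = 16/65, 2/13 · 6/55 = 12/715, 2/13 · 6/55 = 12/715, 2/13 · 5/22 = 5/143, 3/13 · 7/9 = 7/39; summing to 212/429.
Hence P(urn A | data) = (16/65) / (212/429) = 132/265.

0.498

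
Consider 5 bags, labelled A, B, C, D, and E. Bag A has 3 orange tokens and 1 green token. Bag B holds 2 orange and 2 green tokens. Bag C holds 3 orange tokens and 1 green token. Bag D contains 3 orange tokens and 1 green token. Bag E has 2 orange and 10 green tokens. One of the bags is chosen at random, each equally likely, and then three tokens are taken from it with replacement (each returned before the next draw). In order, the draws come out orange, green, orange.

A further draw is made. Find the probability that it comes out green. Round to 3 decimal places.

Compute the likelihood of the observed sequence for each case: P(data | bag A) = (3/4)(1/4)(3/4) = 0.14062; P(data | bag B) = (2/4)(2/4)(2/4) = 0.125; P(data | bag C) = (3/4)(1/4)(3/4) = 0.14062; P(data | bag D) = (3/4)(1/4)(3/4) = 0.14062; P(data | bag E) = (2/12)(10/12)(2/12) = 0.023148.
The prior-weighted likelihoods are 1/5 · 0.14062 = 0.028125, 1/5 · 0.125 = 0.025, 1/5 · 0.14062 = 0.028125, 1/5 · 0.14062 = 0.028125, 1/5 · 0.023148 = 0.0046296; with total 0.114.
Normalising, the posterior is P(bag A | data) = 0.2467, P(bag B | data) = 0.21929, P(bag C | data) = 0.2467, P(bag D | data) = 0.2467, P(bag E | data) = 0.040609.
Averaging over the posterior, P(green next | data) = (1/4)(0.2467) + (1/2)(0.21929) + (1/4)(0.2467) + (1/4)(0.2467) + (5/6)(0.040609) = 0.32851.

0.329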